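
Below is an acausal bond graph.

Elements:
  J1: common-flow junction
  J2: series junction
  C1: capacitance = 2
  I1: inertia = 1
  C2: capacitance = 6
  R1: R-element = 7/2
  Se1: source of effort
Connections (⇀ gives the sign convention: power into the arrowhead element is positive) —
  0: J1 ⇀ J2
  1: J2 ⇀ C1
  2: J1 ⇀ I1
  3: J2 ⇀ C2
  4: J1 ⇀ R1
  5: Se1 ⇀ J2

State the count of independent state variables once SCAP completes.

3  (C1, C2, I1 all integral)

#5 stroke→J2  (source Se1 imposes e)
#1 stroke→J2  (prefer integral on C1)
#2 stroke→I1  (I1 integral (f out))
#0 stroke→J1  (1-jn J1 has f-setter on 2)
#4 stroke→J1  (common-f at J1 fixed by 2)
#3 stroke→J2  (J2: bond 0 brought flow, rest push out)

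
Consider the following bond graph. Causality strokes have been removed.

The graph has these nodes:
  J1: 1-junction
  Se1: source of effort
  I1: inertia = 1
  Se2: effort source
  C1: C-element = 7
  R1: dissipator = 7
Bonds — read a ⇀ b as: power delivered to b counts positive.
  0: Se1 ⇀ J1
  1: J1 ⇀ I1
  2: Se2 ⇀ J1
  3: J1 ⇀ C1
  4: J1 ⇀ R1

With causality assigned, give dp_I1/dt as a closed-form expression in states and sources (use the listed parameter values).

#0 |J1  (source Se1 imposes e)
#2 |J1  (source Se2 imposes e)
#1 |I1  (I1: I, integral causality)
#3 |J1  (1-jn J1 has f-setter on 1)
#4 |J1  (1-jn J1 has f-setter on 1)

dp_I1/dt = E_Se1 + E_Se2 - 7*p_I1 - q_C1/7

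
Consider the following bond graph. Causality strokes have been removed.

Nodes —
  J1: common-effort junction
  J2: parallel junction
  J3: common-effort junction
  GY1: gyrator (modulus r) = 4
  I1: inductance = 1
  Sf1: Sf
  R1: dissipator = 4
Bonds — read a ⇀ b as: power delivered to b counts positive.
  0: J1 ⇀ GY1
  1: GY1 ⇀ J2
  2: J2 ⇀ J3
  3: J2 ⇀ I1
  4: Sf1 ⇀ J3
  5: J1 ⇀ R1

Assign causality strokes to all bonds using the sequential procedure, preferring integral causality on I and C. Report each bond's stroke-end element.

bond 4 stroke→Sf1  (Sf1 (Sf) sets flow on bond)
bond 2 stroke→J3  (J3: last free bond brings effort in)
bond 3 stroke→I1  (I1: I, integral causality)
bond 1 stroke→J2  (J2 needs exactly one e-in)
bond 0 stroke→J1  (through GY1, causality inverts; strokes same side of GY1)
bond 5 stroke→R1  (J1 effort already set via bond 0)

b0 stroke at J1
b1 stroke at J2
b2 stroke at J3
b3 stroke at I1
b4 stroke at Sf1
b5 stroke at R1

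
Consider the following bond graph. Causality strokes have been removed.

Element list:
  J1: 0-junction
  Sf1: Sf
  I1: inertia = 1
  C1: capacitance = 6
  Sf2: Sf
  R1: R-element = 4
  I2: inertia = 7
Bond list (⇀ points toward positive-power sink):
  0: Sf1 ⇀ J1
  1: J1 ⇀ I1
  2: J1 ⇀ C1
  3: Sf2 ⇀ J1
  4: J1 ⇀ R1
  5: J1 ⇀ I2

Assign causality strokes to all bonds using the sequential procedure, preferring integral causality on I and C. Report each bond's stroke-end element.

bond 0 |Sf1  (Sf1: flow source, stroke at near end)
bond 3 |Sf2  (Sf2 (Sf) sets flow on bond)
bond 1 |I1  (I1 integral (f out))
bond 2 |J1  (C1 integral (e out))
bond 4 |R1  (common-e at J1 fixed by 2)
bond 5 |I2  (J1 effort already set via bond 2)

#0 stroke→Sf1
#1 stroke→I1
#2 stroke→J1
#3 stroke→Sf2
#4 stroke→R1
#5 stroke→I2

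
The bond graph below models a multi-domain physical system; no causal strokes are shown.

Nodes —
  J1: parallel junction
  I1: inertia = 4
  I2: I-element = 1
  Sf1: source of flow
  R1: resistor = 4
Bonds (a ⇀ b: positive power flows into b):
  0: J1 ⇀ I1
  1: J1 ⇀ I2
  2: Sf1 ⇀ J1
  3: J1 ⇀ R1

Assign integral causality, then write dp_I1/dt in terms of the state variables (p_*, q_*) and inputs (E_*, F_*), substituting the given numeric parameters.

b2 →Sf1  (Sf1 (Sf) sets flow on bond)
b0 →I1  (I1 outputs flow p/I1)
b1 →I2  (I2 integral (f out))
b3 →J1  (J1: last free bond brings effort in)

dp_I1/dt = 4*F_Sf1 - p_I1 - 4*p_I2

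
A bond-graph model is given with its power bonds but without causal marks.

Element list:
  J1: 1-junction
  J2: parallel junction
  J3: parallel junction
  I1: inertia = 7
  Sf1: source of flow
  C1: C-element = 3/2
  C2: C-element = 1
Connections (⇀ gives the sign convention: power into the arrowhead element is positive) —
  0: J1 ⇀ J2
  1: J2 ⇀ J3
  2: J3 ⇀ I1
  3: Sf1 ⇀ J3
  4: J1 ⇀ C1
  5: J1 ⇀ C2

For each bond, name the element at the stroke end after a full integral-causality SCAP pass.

#0 |J2
#1 |J3
#2 |I1
#3 |Sf1
#4 |J1
#5 |J1

β3 stroke at Sf1  (Sf1 (Sf) sets flow on bond)
β2 stroke at I1  (I1: I, integral causality)
β1 stroke at J3  (J3: last free bond brings effort in)
β0 stroke at J2  (J2: last free bond brings effort in)
β4 stroke at J1  (J1: bond 0 brought flow, rest push out)
β5 stroke at J1  (common-f at J1 fixed by 0)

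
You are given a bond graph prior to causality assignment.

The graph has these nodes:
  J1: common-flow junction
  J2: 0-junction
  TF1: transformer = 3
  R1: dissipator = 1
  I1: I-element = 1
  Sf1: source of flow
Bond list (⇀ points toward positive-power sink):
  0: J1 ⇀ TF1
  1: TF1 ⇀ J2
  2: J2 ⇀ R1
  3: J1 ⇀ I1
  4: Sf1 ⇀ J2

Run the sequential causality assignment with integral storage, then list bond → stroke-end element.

bond 0 stroke at J1
bond 1 stroke at TF1
bond 2 stroke at J2
bond 3 stroke at I1
bond 4 stroke at Sf1

bond 4 stroke at Sf1  (Sf1 fixes flow; stroke at Sf1)
bond 3 stroke at I1  (I1 outputs flow p/I1)
bond 0 stroke at J1  (1-jn J1 has f-setter on 3)
bond 1 stroke at TF1  (TF1 one-in-one-out from 0)
bond 2 stroke at J2  (J2: last free bond brings effort in)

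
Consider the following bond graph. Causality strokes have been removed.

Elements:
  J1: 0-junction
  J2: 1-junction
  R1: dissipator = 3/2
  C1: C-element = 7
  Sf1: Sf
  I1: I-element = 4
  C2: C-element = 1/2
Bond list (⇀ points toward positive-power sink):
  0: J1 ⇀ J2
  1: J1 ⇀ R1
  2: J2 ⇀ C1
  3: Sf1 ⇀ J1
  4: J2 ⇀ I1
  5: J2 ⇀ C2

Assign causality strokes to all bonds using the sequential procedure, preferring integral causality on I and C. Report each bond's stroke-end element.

#0 stroke at J2
#1 stroke at J1
#2 stroke at J2
#3 stroke at Sf1
#4 stroke at I1
#5 stroke at J2

β3 →Sf1  (source Sf1 imposes f)
β2 →J2  (C1 outputs effort q/C1)
β4 →I1  (I1 integral (f out))
β0 →J2  (J2: bond 4 brought flow, rest push out)
β5 →J2  (J2: bond 4 brought flow, rest push out)
β1 →J1  (J1 needs exactly one e-in)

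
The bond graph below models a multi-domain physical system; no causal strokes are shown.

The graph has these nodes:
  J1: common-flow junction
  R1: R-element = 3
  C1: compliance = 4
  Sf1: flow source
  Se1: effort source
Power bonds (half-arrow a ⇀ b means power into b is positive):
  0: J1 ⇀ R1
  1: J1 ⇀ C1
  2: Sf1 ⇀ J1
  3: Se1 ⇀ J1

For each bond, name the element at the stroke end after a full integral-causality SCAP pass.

bond 2 stroke→Sf1  (Sf1 (Sf) sets flow on bond)
bond 3 stroke→J1  (Se1 (Se) sets effort on bond)
bond 0 stroke→J1  (1-jn J1 has f-setter on 2)
bond 1 stroke→J1  (common-f at J1 fixed by 2)

β0 stroke at J1
β1 stroke at J1
β2 stroke at Sf1
β3 stroke at J1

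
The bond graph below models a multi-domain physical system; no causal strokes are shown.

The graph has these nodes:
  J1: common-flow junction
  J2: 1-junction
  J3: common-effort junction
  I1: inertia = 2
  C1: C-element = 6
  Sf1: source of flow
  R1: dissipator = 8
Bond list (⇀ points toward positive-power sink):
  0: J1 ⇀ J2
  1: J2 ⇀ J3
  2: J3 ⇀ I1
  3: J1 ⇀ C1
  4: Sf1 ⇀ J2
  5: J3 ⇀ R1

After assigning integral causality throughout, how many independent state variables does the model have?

2  (C1, I1 all integral)

b4 stroke→Sf1  (Sf1 fixes flow; stroke at Sf1)
b0 stroke→J2  (1-jn J2 has f-setter on 4)
b1 stroke→J2  (1-jn J2 has f-setter on 4)
b3 stroke→J1  (J1 flow already set via bond 0)
b2 stroke→I1  (I1 integral (f out))
b5 stroke→J3  (J3 needs exactly one e-in)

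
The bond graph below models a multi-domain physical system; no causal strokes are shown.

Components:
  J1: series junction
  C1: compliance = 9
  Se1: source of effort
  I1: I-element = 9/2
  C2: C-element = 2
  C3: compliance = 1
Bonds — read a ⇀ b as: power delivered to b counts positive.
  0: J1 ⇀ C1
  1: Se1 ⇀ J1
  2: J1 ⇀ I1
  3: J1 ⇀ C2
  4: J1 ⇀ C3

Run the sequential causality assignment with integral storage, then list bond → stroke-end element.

b0 stroke at J1
b1 stroke at J1
b2 stroke at I1
b3 stroke at J1
b4 stroke at J1

bond 1 |J1  (Se1: effort source, stroke at far end)
bond 0 |J1  (C1 outputs effort q/C1)
bond 2 |I1  (I1 integral (f out))
bond 3 |J1  (common-f at J1 fixed by 2)
bond 4 |J1  (1-jn J1 has f-setter on 2)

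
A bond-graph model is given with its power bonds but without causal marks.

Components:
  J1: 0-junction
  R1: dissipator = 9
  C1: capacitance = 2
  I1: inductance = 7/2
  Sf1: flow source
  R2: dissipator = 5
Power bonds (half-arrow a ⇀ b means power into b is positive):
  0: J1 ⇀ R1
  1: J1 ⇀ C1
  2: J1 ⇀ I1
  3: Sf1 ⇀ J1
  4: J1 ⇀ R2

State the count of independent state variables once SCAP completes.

2  (C1, I1 all integral)

b3 |Sf1  (Sf1 fixes flow; stroke at Sf1)
b1 |J1  (C1 integral (e out))
b0 |R1  (common-e at J1 fixed by 1)
b2 |I1  (J1 effort already set via bond 1)
b4 |R2  (common-e at J1 fixed by 1)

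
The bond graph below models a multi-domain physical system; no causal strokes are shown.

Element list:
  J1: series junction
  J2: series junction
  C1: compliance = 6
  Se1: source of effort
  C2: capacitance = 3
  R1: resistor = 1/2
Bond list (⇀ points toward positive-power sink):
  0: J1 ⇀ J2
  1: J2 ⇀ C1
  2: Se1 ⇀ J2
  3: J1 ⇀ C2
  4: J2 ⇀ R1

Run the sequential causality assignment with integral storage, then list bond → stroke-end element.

#2 stroke at J2  (source Se1 imposes e)
#1 stroke at J2  (C1 outputs effort q/C1)
#3 stroke at J1  (C2: C, integral causality)
#0 stroke at J2  (J1 needs exactly one f-in)
#4 stroke at R1  (closing 1-jn rule on J2)

β0 stroke→J2
β1 stroke→J2
β2 stroke→J2
β3 stroke→J1
β4 stroke→R1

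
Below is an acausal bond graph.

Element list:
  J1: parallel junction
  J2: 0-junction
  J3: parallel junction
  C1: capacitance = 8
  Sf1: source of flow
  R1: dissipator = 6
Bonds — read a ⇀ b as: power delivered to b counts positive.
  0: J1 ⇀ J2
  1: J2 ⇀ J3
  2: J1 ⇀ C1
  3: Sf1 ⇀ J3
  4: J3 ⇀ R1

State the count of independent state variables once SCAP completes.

1  (C1 all integral)

bond 3 |Sf1  (Sf1 (Sf) sets flow on bond)
bond 2 |J1  (C1 outputs effort q/C1)
bond 0 |J2  (J1: bond 2 brought effort, rest push out)
bond 1 |J3  (0-jn J2 has e-setter on 0)
bond 4 |R1  (J3: bond 1 brought effort, rest push out)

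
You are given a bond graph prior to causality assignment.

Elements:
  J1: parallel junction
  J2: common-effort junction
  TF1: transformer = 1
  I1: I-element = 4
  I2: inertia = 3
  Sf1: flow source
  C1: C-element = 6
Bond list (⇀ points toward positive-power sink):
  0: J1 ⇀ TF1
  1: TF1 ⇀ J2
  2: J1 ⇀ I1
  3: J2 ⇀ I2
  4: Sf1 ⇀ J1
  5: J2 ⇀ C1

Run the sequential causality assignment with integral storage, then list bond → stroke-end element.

b4 |Sf1  (source Sf1 imposes f)
b2 |I1  (I1 integral (f out))
b0 |J1  (J1 needs exactly one e-in)
b1 |TF1  (TF TF1: opposite of bond 0)
b3 |I2  (I2: I, integral causality)
b5 |J2  (only one effort-in slot at J2)

bond 0 |J1
bond 1 |TF1
bond 2 |I1
bond 3 |I2
bond 4 |Sf1
bond 5 |J2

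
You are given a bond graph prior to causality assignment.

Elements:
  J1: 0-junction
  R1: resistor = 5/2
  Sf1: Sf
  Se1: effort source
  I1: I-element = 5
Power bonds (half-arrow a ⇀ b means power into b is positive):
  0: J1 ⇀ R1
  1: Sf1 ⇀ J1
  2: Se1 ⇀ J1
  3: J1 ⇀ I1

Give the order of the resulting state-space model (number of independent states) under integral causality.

1  (I1 all integral)

bond 1 →Sf1  (Sf1 fixes flow; stroke at Sf1)
bond 2 →J1  (source Se1 imposes e)
bond 0 →R1  (J1 effort already set via bond 2)
bond 3 →I1  (common-e at J1 fixed by 2)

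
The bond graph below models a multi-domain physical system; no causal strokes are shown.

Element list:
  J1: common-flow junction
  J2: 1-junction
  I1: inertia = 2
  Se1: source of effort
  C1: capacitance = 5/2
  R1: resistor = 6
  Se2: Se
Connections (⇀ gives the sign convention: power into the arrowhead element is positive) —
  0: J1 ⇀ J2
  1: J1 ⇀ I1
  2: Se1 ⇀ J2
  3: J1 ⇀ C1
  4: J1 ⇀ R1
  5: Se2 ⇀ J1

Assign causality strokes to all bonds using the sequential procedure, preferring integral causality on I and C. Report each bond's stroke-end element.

bond 2 stroke at J2  (source Se1 imposes e)
bond 5 stroke at J1  (Se2 (Se) sets effort on bond)
bond 0 stroke at J1  (only one flow-in slot at J2)
bond 1 stroke at I1  (I1: I, integral causality)
bond 3 stroke at J1  (1-jn J1 has f-setter on 1)
bond 4 stroke at J1  (common-f at J1 fixed by 1)

#0 stroke→J1
#1 stroke→I1
#2 stroke→J2
#3 stroke→J1
#4 stroke→J1
#5 stroke→J1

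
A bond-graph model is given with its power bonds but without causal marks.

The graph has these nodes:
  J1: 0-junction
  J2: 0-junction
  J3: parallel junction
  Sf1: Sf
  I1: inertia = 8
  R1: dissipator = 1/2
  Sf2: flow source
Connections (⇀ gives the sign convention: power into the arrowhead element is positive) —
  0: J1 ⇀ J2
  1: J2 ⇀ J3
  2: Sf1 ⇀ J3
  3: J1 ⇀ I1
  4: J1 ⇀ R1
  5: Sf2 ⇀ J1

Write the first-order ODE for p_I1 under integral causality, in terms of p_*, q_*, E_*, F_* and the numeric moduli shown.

dp_I1/dt = F_Sf1/2 + F_Sf2/2 - p_I1/16

β2 stroke at Sf1  (source Sf1 imposes f)
β5 stroke at Sf2  (Sf2: flow source, stroke at near end)
β1 stroke at J3  (J3 needs exactly one e-in)
β0 stroke at J2  (only one effort-in slot at J2)
β3 stroke at I1  (I1: I, integral causality)
β4 stroke at J1  (only one effort-in slot at J1)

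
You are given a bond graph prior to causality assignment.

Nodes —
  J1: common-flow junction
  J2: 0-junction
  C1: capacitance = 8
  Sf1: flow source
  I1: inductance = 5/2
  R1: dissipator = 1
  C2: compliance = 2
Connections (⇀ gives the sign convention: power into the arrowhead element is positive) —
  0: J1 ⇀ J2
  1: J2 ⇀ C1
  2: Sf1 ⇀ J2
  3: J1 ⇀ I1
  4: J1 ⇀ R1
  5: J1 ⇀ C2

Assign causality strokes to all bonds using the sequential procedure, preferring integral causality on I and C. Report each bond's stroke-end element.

#2 stroke→Sf1  (Sf1: flow source, stroke at near end)
#1 stroke→J2  (C1 outputs effort q/C1)
#0 stroke→J1  (0-jn J2 has e-setter on 1)
#3 stroke→I1  (I1 integral (f out))
#4 stroke→J1  (1-jn J1 has f-setter on 3)
#5 stroke→J1  (J1 flow already set via bond 3)

b0 stroke→J1
b1 stroke→J2
b2 stroke→Sf1
b3 stroke→I1
b4 stroke→J1
b5 stroke→J1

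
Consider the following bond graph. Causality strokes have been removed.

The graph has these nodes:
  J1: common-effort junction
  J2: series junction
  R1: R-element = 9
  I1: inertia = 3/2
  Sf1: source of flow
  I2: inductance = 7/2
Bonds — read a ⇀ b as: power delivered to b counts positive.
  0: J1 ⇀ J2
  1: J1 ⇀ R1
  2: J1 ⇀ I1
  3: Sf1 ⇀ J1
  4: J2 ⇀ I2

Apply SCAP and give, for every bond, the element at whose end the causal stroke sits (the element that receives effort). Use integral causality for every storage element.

#0 stroke→J2
#1 stroke→J1
#2 stroke→I1
#3 stroke→Sf1
#4 stroke→I2

b3 stroke→Sf1  (Sf1 fixes flow; stroke at Sf1)
b2 stroke→I1  (I1: I, integral causality)
b4 stroke→I2  (I2 integral (f out))
b0 stroke→J2  (common-f at J2 fixed by 4)
b1 stroke→J1  (J1 needs exactly one e-in)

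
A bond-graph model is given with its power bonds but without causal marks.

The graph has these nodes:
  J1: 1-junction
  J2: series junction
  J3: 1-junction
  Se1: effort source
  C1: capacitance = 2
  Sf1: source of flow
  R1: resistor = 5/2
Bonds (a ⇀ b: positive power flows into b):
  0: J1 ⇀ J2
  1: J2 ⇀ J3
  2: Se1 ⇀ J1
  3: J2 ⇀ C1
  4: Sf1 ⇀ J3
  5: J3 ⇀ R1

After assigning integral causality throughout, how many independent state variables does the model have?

1  (C1 all integral)

b2 →J1  (source Se1 imposes e)
b4 →Sf1  (Sf1 fixes flow; stroke at Sf1)
b0 →J2  (J1: last free bond brings flow in)
b1 →J3  (J3: bond 4 brought flow, rest push out)
b5 →J3  (1-jn J3 has f-setter on 4)
b3 →J2  (J2: bond 1 brought flow, rest push out)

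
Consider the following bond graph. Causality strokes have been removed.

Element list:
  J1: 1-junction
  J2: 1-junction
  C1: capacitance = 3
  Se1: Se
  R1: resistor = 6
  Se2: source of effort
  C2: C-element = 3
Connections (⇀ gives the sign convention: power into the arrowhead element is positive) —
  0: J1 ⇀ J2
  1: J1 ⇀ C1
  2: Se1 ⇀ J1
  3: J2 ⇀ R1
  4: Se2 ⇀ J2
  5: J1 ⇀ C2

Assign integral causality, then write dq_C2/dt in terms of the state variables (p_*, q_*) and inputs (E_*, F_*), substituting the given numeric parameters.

bond 2 stroke at J1  (Se1 fixes effort; stroke away)
bond 4 stroke at J2  (Se2 (Se) sets effort on bond)
bond 1 stroke at J1  (C1: C, integral causality)
bond 5 stroke at J1  (C2 outputs effort q/C2)
bond 0 stroke at J2  (J1: last free bond brings flow in)
bond 3 stroke at R1  (only one flow-in slot at J2)

dq_C2/dt = E_Se1/6 + E_Se2/6 - q_C1/18 - q_C2/18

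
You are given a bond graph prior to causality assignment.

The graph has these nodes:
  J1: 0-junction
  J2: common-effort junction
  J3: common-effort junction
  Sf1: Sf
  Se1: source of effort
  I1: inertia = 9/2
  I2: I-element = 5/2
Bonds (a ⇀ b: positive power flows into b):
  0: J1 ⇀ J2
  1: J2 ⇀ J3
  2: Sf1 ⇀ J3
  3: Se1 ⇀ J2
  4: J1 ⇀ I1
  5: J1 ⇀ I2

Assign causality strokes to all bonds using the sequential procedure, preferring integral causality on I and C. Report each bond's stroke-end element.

b0 |J1
b1 |J3
b2 |Sf1
b3 |J2
b4 |I1
b5 |I2

#2 stroke at Sf1  (Sf1 (Sf) sets flow on bond)
#3 stroke at J2  (Se1 (Se) sets effort on bond)
#0 stroke at J1  (J2: bond 3 brought effort, rest push out)
#1 stroke at J3  (common-e at J2 fixed by 3)
#4 stroke at I1  (common-e at J1 fixed by 0)
#5 stroke at I2  (J1: bond 0 brought effort, rest push out)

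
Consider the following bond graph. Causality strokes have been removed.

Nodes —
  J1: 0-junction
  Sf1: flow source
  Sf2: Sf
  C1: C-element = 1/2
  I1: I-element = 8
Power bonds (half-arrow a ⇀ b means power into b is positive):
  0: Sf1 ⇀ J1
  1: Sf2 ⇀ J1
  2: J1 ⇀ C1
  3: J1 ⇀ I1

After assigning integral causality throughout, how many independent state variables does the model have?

bond 0 →Sf1  (Sf1: flow source, stroke at near end)
bond 1 →Sf2  (Sf2 fixes flow; stroke at Sf2)
bond 2 →J1  (C1 integral (e out))
bond 3 →I1  (J1: bond 2 brought effort, rest push out)

2  (C1, I1 all integral)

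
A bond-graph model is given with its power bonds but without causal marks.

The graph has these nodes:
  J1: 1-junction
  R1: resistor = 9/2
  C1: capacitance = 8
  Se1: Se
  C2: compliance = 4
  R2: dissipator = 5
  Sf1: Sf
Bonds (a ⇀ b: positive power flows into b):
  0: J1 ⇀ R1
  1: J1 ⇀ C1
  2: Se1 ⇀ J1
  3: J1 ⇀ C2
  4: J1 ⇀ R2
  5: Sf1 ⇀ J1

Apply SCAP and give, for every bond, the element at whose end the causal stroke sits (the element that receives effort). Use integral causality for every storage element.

β2 →J1  (source Se1 imposes e)
β5 →Sf1  (Sf1 (Sf) sets flow on bond)
β0 →J1  (J1 flow already set via bond 5)
β1 →J1  (common-f at J1 fixed by 5)
β3 →J1  (common-f at J1 fixed by 5)
β4 →J1  (J1: bond 5 brought flow, rest push out)

b0 |J1
b1 |J1
b2 |J1
b3 |J1
b4 |J1
b5 |Sf1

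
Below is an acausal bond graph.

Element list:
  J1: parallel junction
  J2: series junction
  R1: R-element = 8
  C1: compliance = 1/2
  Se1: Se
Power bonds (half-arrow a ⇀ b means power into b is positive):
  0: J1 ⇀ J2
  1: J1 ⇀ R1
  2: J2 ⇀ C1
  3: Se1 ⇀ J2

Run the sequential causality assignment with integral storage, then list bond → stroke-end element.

#3 stroke at J2  (Se1 fixes effort; stroke away)
#2 stroke at J2  (C1: C, integral causality)
#0 stroke at J1  (only one flow-in slot at J2)
#1 stroke at R1  (0-jn J1 has e-setter on 0)

β0 →J1
β1 →R1
β2 →J2
β3 →J2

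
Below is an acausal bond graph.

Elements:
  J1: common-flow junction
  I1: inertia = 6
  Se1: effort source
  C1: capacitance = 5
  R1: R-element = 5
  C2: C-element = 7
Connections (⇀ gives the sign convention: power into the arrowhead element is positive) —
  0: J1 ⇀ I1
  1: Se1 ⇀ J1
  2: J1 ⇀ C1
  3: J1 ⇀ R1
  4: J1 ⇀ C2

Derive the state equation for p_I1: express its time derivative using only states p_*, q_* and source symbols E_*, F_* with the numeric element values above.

dp_I1/dt = E_Se1 - 5*p_I1/6 - q_C1/5 - q_C2/7

bond 1 →J1  (Se1 (Se) sets effort on bond)
bond 0 →I1  (I1: I, integral causality)
bond 2 →J1  (J1: bond 0 brought flow, rest push out)
bond 3 →J1  (1-jn J1 has f-setter on 0)
bond 4 →J1  (J1 flow already set via bond 0)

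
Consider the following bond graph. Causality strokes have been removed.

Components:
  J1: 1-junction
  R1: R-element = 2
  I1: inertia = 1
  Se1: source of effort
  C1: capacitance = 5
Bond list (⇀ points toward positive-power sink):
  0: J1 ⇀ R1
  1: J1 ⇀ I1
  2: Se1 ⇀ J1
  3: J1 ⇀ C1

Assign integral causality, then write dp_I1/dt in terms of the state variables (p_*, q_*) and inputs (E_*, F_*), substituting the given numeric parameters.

bond 2 stroke at J1  (Se1 (Se) sets effort on bond)
bond 1 stroke at I1  (I1 integral (f out))
bond 0 stroke at J1  (1-jn J1 has f-setter on 1)
bond 3 stroke at J1  (J1: bond 1 brought flow, rest push out)

dp_I1/dt = E_Se1 - 2*p_I1 - q_C1/5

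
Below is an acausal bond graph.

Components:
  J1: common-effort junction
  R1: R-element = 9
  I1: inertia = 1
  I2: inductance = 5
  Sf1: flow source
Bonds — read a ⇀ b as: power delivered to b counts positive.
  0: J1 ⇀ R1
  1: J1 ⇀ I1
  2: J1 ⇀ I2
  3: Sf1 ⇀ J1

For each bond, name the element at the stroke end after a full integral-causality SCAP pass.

#0 stroke at J1
#1 stroke at I1
#2 stroke at I2
#3 stroke at Sf1

#3 |Sf1  (source Sf1 imposes f)
#1 |I1  (I1 outputs flow p/I1)
#2 |I2  (I2 outputs flow p/I2)
#0 |J1  (J1: last free bond brings effort in)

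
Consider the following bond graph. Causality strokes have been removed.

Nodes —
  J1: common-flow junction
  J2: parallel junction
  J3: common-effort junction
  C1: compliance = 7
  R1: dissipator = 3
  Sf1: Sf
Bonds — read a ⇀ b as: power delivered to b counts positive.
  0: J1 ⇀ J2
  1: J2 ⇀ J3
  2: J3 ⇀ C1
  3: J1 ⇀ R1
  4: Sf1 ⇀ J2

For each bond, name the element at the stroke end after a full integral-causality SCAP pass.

bond 4 →Sf1  (Sf1 fixes flow; stroke at Sf1)
bond 2 →J3  (prefer integral on C1)
bond 1 →J2  (J3: bond 2 brought effort, rest push out)
bond 0 →J1  (common-e at J2 fixed by 1)
bond 3 →R1  (closing 1-jn rule on J1)

β0 →J1
β1 →J2
β2 →J3
β3 →R1
β4 →Sf1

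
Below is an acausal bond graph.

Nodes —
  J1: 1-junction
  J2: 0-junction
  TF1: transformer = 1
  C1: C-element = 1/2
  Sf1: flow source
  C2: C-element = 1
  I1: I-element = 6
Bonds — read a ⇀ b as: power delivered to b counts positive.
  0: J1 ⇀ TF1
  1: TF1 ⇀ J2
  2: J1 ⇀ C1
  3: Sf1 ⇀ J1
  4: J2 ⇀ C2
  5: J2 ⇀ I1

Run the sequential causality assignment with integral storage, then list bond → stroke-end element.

bond 3 |Sf1  (source Sf1 imposes f)
bond 0 |J1  (J1: bond 3 brought flow, rest push out)
bond 2 |J1  (common-f at J1 fixed by 3)
bond 1 |TF1  (through TF1, causality passes straight; one stroke at TF1)
bond 4 |J2  (C2 outputs effort q/C2)
bond 5 |I1  (common-e at J2 fixed by 4)

b0 |J1
b1 |TF1
b2 |J1
b3 |Sf1
b4 |J2
b5 |I1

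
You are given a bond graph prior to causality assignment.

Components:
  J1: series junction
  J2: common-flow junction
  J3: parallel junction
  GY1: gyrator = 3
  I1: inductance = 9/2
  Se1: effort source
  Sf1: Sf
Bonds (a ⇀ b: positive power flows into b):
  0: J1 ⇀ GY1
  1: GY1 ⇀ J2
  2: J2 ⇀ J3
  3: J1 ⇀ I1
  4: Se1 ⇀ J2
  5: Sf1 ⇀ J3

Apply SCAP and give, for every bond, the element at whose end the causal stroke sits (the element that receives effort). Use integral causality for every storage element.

#0 stroke at J1
#1 stroke at J2
#2 stroke at J3
#3 stroke at I1
#4 stroke at J2
#5 stroke at Sf1

bond 4 →J2  (Se1 (Se) sets effort on bond)
bond 5 →Sf1  (source Sf1 imposes f)
bond 2 →J3  (closing 0-jn rule on J3)
bond 1 →J2  (common-f at J2 fixed by 2)
bond 0 →J1  (GY GY1: same side as bond 1)
bond 3 →I1  (closing 1-jn rule on J1)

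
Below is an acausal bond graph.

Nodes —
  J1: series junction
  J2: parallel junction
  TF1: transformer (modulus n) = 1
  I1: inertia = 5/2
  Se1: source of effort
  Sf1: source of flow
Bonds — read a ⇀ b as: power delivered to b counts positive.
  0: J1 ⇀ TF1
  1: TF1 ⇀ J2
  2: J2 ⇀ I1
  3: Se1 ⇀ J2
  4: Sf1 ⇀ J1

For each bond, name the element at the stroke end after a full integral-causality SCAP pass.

b3 stroke at J2  (Se1 fixes effort; stroke away)
b4 stroke at Sf1  (Sf1: flow source, stroke at near end)
b0 stroke at J1  (J1 flow already set via bond 4)
b1 stroke at TF1  (J2 effort already set via bond 3)
b2 stroke at I1  (J2 effort already set via bond 3)

#0 stroke→J1
#1 stroke→TF1
#2 stroke→I1
#3 stroke→J2
#4 stroke→Sf1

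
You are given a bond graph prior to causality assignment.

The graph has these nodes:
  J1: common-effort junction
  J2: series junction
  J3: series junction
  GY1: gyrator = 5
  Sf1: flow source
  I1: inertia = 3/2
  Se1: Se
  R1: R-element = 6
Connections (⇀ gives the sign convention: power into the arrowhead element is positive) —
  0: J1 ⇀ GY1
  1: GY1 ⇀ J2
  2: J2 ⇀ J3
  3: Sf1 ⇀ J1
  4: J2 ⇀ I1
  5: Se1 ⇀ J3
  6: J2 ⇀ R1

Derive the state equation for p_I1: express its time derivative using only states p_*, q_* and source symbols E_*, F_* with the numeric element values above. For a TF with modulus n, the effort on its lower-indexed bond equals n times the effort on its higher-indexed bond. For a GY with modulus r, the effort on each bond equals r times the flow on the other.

dp_I1/dt = E_Se1 + 5*F_Sf1 - 4*p_I1

#3 stroke at Sf1  (source Sf1 imposes f)
#5 stroke at J3  (Se1: effort source, stroke at far end)
#0 stroke at J1  (only one effort-in slot at J1)
#2 stroke at J2  (J3: last free bond brings flow in)
#1 stroke at J2  (GY1: gyrator matches bond 0)
#4 stroke at I1  (I1: I, integral causality)
#6 stroke at J2  (common-f at J2 fixed by 4)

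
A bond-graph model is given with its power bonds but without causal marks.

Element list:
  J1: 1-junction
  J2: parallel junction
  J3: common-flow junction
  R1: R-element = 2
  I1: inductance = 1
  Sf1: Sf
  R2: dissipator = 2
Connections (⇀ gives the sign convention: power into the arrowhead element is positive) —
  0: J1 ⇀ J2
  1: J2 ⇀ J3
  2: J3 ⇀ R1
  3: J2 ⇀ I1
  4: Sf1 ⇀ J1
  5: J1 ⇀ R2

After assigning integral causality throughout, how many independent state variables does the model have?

1  (I1 all integral)

β4 stroke→Sf1  (Sf1: flow source, stroke at near end)
β0 stroke→J1  (J1: bond 4 brought flow, rest push out)
β5 stroke→J1  (1-jn J1 has f-setter on 4)
β3 stroke→I1  (prefer integral on I1)
β1 stroke→J2  (J2 needs exactly one e-in)
β2 stroke→J3  (J3 flow already set via bond 1)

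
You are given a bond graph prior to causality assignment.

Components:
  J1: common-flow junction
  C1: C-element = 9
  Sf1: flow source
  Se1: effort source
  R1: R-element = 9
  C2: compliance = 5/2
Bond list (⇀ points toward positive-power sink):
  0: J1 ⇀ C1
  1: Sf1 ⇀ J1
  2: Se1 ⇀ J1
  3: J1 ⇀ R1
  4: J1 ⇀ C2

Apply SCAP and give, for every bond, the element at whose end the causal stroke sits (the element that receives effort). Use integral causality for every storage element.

bond 1 stroke→Sf1  (source Sf1 imposes f)
bond 2 stroke→J1  (Se1: effort source, stroke at far end)
bond 0 stroke→J1  (J1: bond 1 brought flow, rest push out)
bond 3 stroke→J1  (J1: bond 1 brought flow, rest push out)
bond 4 stroke→J1  (common-f at J1 fixed by 1)

#0 |J1
#1 |Sf1
#2 |J1
#3 |J1
#4 |J1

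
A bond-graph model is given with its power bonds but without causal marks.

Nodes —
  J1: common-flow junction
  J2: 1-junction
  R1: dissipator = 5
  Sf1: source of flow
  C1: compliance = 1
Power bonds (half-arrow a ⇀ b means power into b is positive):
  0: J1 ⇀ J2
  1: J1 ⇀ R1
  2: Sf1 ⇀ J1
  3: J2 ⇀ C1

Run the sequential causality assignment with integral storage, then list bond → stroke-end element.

β2 |Sf1  (Sf1 fixes flow; stroke at Sf1)
β0 |J1  (J1: bond 2 brought flow, rest push out)
β1 |J1  (1-jn J1 has f-setter on 2)
β3 |J2  (J2: bond 0 brought flow, rest push out)

b0 |J1
b1 |J1
b2 |Sf1
b3 |J2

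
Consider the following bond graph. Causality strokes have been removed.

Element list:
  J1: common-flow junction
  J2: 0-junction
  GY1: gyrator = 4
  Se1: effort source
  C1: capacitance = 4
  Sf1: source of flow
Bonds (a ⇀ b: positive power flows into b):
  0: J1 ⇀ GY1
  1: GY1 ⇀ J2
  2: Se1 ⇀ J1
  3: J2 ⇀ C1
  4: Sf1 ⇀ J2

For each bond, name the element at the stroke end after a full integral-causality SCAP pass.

bond 0 |GY1
bond 1 |GY1
bond 2 |J1
bond 3 |J2
bond 4 |Sf1

β2 →J1  (Se1 fixes effort; stroke away)
β4 →Sf1  (Sf1 (Sf) sets flow on bond)
β0 →GY1  (closing 1-jn rule on J1)
β1 →GY1  (through GY1, causality inverts; strokes same side of GY1)
β3 →J2  (closing 0-jn rule on J2)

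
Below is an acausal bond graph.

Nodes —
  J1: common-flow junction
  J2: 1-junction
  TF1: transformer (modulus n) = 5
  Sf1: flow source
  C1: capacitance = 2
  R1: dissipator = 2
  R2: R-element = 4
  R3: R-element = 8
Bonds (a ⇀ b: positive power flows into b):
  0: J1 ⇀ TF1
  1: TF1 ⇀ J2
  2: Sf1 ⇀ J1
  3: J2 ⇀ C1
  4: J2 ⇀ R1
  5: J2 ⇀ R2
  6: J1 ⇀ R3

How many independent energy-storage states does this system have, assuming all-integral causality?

β2 →Sf1  (Sf1: flow source, stroke at near end)
β0 →J1  (J1: bond 2 brought flow, rest push out)
β6 →J1  (J1: bond 2 brought flow, rest push out)
β1 →TF1  (TF1: transformer flips bond 0)
β3 →J2  (J2 flow already set via bond 1)
β4 →J2  (J2: bond 1 brought flow, rest push out)
β5 →J2  (J2 flow already set via bond 1)

1  (C1 all integral)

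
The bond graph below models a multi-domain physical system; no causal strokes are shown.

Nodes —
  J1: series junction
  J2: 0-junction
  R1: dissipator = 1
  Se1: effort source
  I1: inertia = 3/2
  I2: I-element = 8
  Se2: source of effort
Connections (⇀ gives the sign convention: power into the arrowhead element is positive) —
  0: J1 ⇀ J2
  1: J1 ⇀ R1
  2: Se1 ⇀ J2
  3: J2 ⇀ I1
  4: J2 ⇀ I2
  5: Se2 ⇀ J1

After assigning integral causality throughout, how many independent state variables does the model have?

2  (I1, I2 all integral)

#2 →J2  (source Se1 imposes e)
#5 →J1  (Se2: effort source, stroke at far end)
#0 →J1  (common-e at J2 fixed by 2)
#3 →I1  (J2: bond 2 brought effort, rest push out)
#4 →I2  (J2: bond 2 brought effort, rest push out)
#1 →R1  (only one flow-in slot at J1)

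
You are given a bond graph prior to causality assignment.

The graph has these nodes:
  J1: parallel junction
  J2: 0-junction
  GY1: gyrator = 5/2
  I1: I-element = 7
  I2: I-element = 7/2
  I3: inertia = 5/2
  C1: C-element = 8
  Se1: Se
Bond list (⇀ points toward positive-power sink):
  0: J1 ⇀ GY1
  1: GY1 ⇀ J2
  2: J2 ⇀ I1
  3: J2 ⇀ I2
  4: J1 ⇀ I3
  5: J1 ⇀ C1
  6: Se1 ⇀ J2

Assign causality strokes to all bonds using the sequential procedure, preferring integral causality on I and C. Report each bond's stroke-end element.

b0 stroke at GY1
b1 stroke at GY1
b2 stroke at I1
b3 stroke at I2
b4 stroke at I3
b5 stroke at J1
b6 stroke at J2

#6 |J2  (Se1 fixes effort; stroke away)
#1 |GY1  (J2: bond 6 brought effort, rest push out)
#2 |I1  (0-jn J2 has e-setter on 6)
#3 |I2  (J2 effort already set via bond 6)
#0 |GY1  (through GY1, causality inverts; strokes same side of GY1)
#4 |I3  (I3: I, integral causality)
#5 |J1  (J1: last free bond brings effort in)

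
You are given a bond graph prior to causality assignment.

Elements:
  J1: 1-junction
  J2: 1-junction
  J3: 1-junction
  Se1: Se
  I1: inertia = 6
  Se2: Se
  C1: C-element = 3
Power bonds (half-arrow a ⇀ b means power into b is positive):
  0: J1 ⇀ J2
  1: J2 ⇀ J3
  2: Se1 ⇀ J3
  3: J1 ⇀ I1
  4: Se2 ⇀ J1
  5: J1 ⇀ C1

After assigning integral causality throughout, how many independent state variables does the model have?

b2 stroke at J3  (Se1 (Se) sets effort on bond)
b4 stroke at J1  (Se2 fixes effort; stroke away)
b1 stroke at J2  (J3: last free bond brings flow in)
b0 stroke at J1  (J2 needs exactly one f-in)
b3 stroke at I1  (I1 outputs flow p/I1)
b5 stroke at J1  (J1 flow already set via bond 3)

2  (C1, I1 all integral)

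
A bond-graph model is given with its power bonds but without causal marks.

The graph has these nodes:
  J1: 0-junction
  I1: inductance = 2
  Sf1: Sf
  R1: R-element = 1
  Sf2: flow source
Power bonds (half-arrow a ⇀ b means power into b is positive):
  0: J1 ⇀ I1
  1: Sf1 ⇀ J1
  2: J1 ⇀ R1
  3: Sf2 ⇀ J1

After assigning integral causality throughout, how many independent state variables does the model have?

1  (I1 all integral)

bond 1 stroke at Sf1  (Sf1: flow source, stroke at near end)
bond 3 stroke at Sf2  (Sf2 fixes flow; stroke at Sf2)
bond 0 stroke at I1  (I1: I, integral causality)
bond 2 stroke at J1  (closing 0-jn rule on J1)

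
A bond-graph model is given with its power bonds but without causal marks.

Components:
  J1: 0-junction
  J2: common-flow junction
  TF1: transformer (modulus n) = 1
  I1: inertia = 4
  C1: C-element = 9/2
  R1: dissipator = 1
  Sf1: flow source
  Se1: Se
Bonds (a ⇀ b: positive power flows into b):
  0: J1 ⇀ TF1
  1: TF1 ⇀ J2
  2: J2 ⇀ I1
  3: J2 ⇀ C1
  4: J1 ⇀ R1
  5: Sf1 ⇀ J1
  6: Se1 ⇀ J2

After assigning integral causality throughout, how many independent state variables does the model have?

β5 stroke→Sf1  (source Sf1 imposes f)
β6 stroke→J2  (source Se1 imposes e)
β2 stroke→I1  (I1 integral (f out))
β1 stroke→J2  (common-f at J2 fixed by 2)
β3 stroke→J2  (common-f at J2 fixed by 2)
β0 stroke→TF1  (through TF1, causality passes straight; one stroke at TF1)
β4 stroke→J1  (closing 0-jn rule on J1)

2  (C1, I1 all integral)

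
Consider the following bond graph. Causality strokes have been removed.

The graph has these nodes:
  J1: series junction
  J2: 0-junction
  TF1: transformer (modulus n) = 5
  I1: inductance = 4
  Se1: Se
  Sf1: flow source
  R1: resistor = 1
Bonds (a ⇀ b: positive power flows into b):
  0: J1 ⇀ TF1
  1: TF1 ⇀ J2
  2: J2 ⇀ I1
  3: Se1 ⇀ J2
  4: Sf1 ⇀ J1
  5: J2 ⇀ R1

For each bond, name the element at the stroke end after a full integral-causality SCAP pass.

bond 0 stroke at J1
bond 1 stroke at TF1
bond 2 stroke at I1
bond 3 stroke at J2
bond 4 stroke at Sf1
bond 5 stroke at R1

bond 3 stroke at J2  (Se1 (Se) sets effort on bond)
bond 4 stroke at Sf1  (source Sf1 imposes f)
bond 0 stroke at J1  (common-f at J1 fixed by 4)
bond 1 stroke at TF1  (J2 effort already set via bond 3)
bond 2 stroke at I1  (0-jn J2 has e-setter on 3)
bond 5 stroke at R1  (J2 effort already set via bond 3)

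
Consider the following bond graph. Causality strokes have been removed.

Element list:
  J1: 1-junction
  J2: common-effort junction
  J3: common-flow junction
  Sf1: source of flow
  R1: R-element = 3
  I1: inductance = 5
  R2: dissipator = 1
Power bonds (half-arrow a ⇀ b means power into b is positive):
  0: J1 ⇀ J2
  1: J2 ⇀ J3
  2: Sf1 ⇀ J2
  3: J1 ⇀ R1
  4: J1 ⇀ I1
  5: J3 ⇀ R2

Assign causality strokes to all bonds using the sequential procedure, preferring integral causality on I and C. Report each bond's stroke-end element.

bond 2 →Sf1  (Sf1 (Sf) sets flow on bond)
bond 4 →I1  (prefer integral on I1)
bond 0 →J1  (J1: bond 4 brought flow, rest push out)
bond 3 →J1  (J1: bond 4 brought flow, rest push out)
bond 1 →J2  (closing 0-jn rule on J2)
bond 5 →J3  (1-jn J3 has f-setter on 1)

bond 0 stroke→J1
bond 1 stroke→J2
bond 2 stroke→Sf1
bond 3 stroke→J1
bond 4 stroke→I1
bond 5 stroke→J3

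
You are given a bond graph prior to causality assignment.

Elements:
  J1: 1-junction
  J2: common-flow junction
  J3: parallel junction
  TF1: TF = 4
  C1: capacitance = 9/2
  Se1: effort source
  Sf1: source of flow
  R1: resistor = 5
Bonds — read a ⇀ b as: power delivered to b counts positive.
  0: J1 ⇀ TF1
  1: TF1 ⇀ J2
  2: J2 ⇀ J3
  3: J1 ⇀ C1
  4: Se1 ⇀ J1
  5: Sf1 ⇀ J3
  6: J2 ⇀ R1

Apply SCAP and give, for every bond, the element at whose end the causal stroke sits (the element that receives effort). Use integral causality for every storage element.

bond 0 stroke at TF1
bond 1 stroke at J2
bond 2 stroke at J3
bond 3 stroke at J1
bond 4 stroke at J1
bond 5 stroke at Sf1
bond 6 stroke at J2

β4 stroke→J1  (Se1: effort source, stroke at far end)
β5 stroke→Sf1  (Sf1 fixes flow; stroke at Sf1)
β2 stroke→J3  (J3: last free bond brings effort in)
β1 stroke→J2  (J2 flow already set via bond 2)
β6 stroke→J2  (J2 flow already set via bond 2)
β0 stroke→TF1  (TF1: transformer flips bond 1)
β3 stroke→J1  (common-f at J1 fixed by 0)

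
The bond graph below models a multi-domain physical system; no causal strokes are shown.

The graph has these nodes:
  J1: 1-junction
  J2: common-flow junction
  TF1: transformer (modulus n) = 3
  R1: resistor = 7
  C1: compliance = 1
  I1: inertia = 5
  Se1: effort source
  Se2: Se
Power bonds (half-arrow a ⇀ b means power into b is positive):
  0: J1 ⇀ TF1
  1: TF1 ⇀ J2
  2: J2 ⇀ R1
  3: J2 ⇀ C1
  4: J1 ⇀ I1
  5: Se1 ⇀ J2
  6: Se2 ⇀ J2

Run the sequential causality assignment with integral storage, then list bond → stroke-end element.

#5 stroke→J2  (Se1 (Se) sets effort on bond)
#6 stroke→J2  (Se2 (Se) sets effort on bond)
#3 stroke→J2  (C1 integral (e out))
#4 stroke→I1  (I1 outputs flow p/I1)
#0 stroke→J1  (1-jn J1 has f-setter on 4)
#1 stroke→TF1  (TF1 one-in-one-out from 0)
#2 stroke→J2  (common-f at J2 fixed by 1)

bond 0 stroke→J1
bond 1 stroke→TF1
bond 2 stroke→J2
bond 3 stroke→J2
bond 4 stroke→I1
bond 5 stroke→J2
bond 6 stroke→J2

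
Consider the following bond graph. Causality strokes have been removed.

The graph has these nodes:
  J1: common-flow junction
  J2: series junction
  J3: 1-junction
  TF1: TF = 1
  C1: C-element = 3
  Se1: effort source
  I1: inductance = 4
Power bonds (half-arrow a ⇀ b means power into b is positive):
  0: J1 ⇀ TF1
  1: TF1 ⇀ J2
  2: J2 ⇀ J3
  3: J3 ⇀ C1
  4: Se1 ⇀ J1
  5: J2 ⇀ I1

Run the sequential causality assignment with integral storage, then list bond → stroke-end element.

bond 4 |J1  (source Se1 imposes e)
bond 0 |TF1  (only one flow-in slot at J1)
bond 1 |J2  (TF1 one-in-one-out from 0)
bond 3 |J3  (C1: C, integral causality)
bond 2 |J2  (closing 1-jn rule on J3)
bond 5 |I1  (J2 needs exactly one f-in)

b0 |TF1
b1 |J2
b2 |J2
b3 |J3
b4 |J1
b5 |I1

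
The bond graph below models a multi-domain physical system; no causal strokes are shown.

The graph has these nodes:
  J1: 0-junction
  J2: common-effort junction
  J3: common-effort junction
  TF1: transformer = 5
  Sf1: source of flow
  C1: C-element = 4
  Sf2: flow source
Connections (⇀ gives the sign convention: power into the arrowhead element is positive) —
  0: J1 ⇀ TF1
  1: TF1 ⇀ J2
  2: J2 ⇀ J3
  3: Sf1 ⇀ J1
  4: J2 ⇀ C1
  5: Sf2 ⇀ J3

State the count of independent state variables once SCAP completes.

1  (C1 all integral)

bond 3 →Sf1  (Sf1 fixes flow; stroke at Sf1)
bond 5 →Sf2  (Sf2 fixes flow; stroke at Sf2)
bond 0 →J1  (J1 needs exactly one e-in)
bond 2 →J3  (closing 0-jn rule on J3)
bond 1 →TF1  (through TF1, causality passes straight; one stroke at TF1)
bond 4 →J2  (J2: last free bond brings effort in)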